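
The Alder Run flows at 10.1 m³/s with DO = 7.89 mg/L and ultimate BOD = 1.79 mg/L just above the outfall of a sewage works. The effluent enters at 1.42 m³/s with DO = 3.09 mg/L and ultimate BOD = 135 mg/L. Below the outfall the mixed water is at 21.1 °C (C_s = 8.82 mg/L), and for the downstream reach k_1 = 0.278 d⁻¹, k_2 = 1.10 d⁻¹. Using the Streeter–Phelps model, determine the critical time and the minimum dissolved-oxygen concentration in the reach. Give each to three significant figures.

Mixed DO = (10.1×7.89 + 1.42×3.09)/(10.1+1.42) = 84.08/11.52 = 7.298 mg/L.
Mixed L₀ = (10.1×1.79 + 1.42×135)/(11.52) = 209.8/11.52 = 18.21 mg/L.
Initial deficit D₀ = C_s − DO₀ = 8.82 − 7.298 = 1.522 mg/L.
t_c = (1/0.8220) ln[(1.10/0.278)(1 − 1.522×0.8220/(0.278×18.21))] = 1.217 × ln(2.979) = 1.328 d.
D_c = (0.278/1.10) × 18.21 × e^(−0.278×1.328) = 0.2527 × 18.21 × 0.6913 = 3.181 mg/L.
Minimum DO = 8.82 − 3.181 = 5.639 mg/L.

t_c ≈ 1.33 d; minimum DO ≈ 5.64 mg/L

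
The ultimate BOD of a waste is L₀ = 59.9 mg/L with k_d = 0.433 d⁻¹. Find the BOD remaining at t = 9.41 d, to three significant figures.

L_t = L₀ e^(−k_d t) = 59.9 × e^(−0.433×9.41) = 59.9 × 0.01700 = 1.018 mg/L.

L ≈ 1.02 mg/L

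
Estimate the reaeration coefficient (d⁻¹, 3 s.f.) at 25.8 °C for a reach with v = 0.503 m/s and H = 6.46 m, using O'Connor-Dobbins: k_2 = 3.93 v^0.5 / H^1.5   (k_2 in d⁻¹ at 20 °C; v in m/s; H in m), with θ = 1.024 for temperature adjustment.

k_2(20) = 3.93 × 0.503^0.5 / 6.46^1.5 = 3.93 × 0.7092 / 16.42 = 0.1698 d⁻¹.
k_2(25.8) = 0.1698 × 1.024^(25.8−20) = 0.1698 × 1.147 = 0.1948 d⁻¹.

k_2 ≈ 0.195 d⁻¹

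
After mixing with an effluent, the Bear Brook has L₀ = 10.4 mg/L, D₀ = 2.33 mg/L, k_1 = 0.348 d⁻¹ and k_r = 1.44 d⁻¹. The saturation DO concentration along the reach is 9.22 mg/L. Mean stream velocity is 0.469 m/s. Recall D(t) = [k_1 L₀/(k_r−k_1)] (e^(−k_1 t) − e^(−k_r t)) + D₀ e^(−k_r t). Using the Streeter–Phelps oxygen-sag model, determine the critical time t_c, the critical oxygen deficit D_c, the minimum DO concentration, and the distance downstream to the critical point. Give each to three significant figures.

t_c = [1/(k_r−k_1)] ln[(k_r/k_1)(1 − D₀(k_r−k_1)/(k_1 L₀))]
= [1/(1.44−0.348)] ln[(1.44/0.348)(1 − 2.33×1.092/(0.348×10.4))]
= (1/1.092) ln[4.138 × 0.2970] = 0.9158 × ln(1.229) = 0.9158 × 0.2061 = 0.1887 d.
L(t_c) = L₀ e^(−k_1 t_c) = 10.4 × 0.9364 = 9.739 mg/L, and at the critical point k_r D_c = k_1 L, so D_c = (0.348/1.44) × 9.739 = 2.354 mg/L.
Minimum DO = C_s − D_c = 9.22 − 2.354 = 6.866 mg/L.
x_c = v t_c = 0.469 m/s × 0.1887 d × 86400 s/d = 7648 m ≈ 7.65 km.

t_c ≈ 0.189 d; D_c ≈ 2.35 mg/L; min DO ≈ 6.87 mg/L; x_c ≈ 7.65 km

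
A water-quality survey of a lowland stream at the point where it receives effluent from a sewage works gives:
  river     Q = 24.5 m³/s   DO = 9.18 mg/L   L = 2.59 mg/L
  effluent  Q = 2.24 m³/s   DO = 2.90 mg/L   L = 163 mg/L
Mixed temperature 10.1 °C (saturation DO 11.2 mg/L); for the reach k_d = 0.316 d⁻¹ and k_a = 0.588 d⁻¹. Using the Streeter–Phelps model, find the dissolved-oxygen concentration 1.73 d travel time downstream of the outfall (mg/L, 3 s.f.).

DO ≈ 6.23 mg/L

Mixed DO = (24.5×9.18 + 2.24×2.90)/(24.5+2.24) = 231.4/26.74 = 8.654 mg/L.
Mixed L₀ = (24.5×2.59 + 2.24×163)/(26.74) = 428.6/26.74 = 16.03 mg/L.
Initial deficit D₀ = C_s − DO₀ = 11.2 − 8.654 = 2.546 mg/L.
D(1.73) = [0.316×16.03/(0.588−0.316)](e^(−0.316×1.73) − e^(−0.588×1.73)) + 2.546 e^(−0.588×1.73)
= 18.62 × (0.5789 − 0.3616) + 2.546 × 0.3616 = 4.966 mg/L.
DO = 11.2 − 4.966 = 6.234 mg/L.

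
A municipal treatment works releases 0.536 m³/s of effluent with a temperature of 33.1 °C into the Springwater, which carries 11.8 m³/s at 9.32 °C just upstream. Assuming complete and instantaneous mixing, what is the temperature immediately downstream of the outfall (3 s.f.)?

Flow-weighted mixing: C = (Q_r C_r + Q_w C_w)/(Q_r + Q_w)
= (11.8×9.32 + 0.536×33.1)/(11.8 + 0.536) = 127.7/12.34 = 10.35 °C.

10.4 °C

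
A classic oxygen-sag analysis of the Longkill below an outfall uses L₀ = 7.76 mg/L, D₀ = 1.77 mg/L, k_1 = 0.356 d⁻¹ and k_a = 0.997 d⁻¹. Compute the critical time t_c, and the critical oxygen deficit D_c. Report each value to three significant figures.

With k_a/k_1 = 2.801 and 1 − D₀(k_a−k_1)/(k_1 L₀) = 0.5893,
t_c = ln(2.801 × 0.5893) / (0.997 − 0.356) = ln(1.650) / 0.6410 = 0.5010/0.6410 = 0.7816 d.
L(t_c) = L₀ e^(−k_1 t_c) = 7.76 × 0.7571 = 5.875 mg/L, and at the critical point k_a D_c = k_1 L, so D_c = (0.356/0.997) × 5.875 = 2.098 mg/L.

t_c ≈ 0.782 d; D_c ≈ 2.10 mg/L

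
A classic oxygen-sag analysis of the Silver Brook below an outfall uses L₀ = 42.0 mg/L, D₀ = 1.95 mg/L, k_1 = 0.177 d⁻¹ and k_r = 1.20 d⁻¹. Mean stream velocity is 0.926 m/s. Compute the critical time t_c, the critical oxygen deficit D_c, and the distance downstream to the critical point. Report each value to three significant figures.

t_c ≈ 1.57 d; D_c ≈ 4.70 mg/L; x_c ≈ 125 km

At the critical point dD/dt = 0, so k_1 L₀ e^(−k_1 t) = k_r D. Substituting D(t) from the Streeter–Phelps equation and solving for t gives
t_c = ln[(k_r/k_1)(1 − D₀(k_r−k_1)/(k_1 L₀))] / (k_r−k_1).
Here k_r−k_1 = 1.023 d⁻¹ and 1 − D₀(k_r−k_1)/(k_1 L₀) = 1 − 1.95×1.023/(0.177×42.0) = 0.7317, so
t_c = ln(6.780 × 0.7317) / 1.023 = 1.601 / 1.023 = 1.565 d.
L(t_c) = L₀ e^(−k_1 t_c) = 42.0 × 0.7580 = 31.84 mg/L, and at the critical point k_r D_c = k_1 L, so D_c = (0.177/1.20) × 31.84 = 4.696 mg/L.
x_c = v t_c = 0.926 m/s × 1.565 d × 86400 s/d = 125200 m ≈ 125 km.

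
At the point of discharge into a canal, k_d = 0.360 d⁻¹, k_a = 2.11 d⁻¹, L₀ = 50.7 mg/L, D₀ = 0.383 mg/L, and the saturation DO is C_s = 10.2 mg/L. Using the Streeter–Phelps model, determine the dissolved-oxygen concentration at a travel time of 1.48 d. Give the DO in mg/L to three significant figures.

k_d L₀/(k_a−k_d) = 0.360×50.7/(2.11−0.360) = 18.25/1.750 = 10.43 mg/L.
e^(−k_d t) = e^(−0.360×1.480) = 0.5870; e^(−k_a t) = e^(−2.11×1.480) = 0.04403.
D = 10.43 × (0.5870 − 0.04403) + 0.383 × 0.04403 = 5.663 + 0.01686 = 5.679 mg/L.
DO = C_s − D = 10.2 − 5.679 = 4.521 mg/L.

DO ≈ 4.52 mg/L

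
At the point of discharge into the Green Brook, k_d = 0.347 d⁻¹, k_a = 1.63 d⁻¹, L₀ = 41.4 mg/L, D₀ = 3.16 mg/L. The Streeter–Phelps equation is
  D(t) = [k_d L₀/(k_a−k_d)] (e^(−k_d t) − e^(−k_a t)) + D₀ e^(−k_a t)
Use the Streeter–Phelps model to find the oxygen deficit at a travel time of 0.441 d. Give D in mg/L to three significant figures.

k_d L₀/(k_a−k_d) = 0.347×41.4/(1.63−0.347) = 14.37/1.283 = 11.20 mg/L.
e^(−k_d t) = e^(−0.347×0.4410) = 0.8581; e^(−k_a t) = e^(−1.63×0.4410) = 0.4873.
D = 11.20 × (0.8581 − 0.4873) + 3.16 × 0.4873 = 4.152 + 1.540 = 5.692 mg/L.

D ≈ 5.69 mg/L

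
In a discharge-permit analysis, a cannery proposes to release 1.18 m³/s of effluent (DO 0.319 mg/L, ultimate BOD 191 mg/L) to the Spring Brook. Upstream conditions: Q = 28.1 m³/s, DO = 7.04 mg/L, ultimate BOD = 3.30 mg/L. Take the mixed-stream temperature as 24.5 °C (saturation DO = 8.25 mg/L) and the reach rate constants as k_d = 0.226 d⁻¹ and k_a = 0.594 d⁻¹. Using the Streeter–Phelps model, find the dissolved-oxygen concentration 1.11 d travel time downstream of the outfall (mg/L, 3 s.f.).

DO ≈ 5.74 mg/L

Mixed DO = (28.1×7.04 + 1.18×0.319)/(28.1+1.18) = 198.2/29.28 = 6.769 mg/L.
Mixed L₀ = (28.1×3.30 + 1.18×191)/(29.28) = 318.1/29.28 = 10.86 mg/L.
Initial deficit D₀ = C_s − DO₀ = 8.25 − 6.769 = 1.481 mg/L.
D(1.11) = [0.226×10.86/(0.594−0.226)](e^(−0.226×1.11) − e^(−0.594×1.11)) + 1.481 e^(−0.594×1.11)
= 6.672 × (0.7781 − 0.5172) + 1.481 × 0.5172 = 2.507 mg/L.
DO = 8.25 − 2.507 = 5.743 mg/L.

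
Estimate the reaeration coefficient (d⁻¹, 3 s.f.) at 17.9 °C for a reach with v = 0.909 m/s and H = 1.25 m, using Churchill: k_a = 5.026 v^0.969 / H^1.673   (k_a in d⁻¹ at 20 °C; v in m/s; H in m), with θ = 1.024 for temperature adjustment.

k_a(20) = 5.026 × 0.909^0.969 / 1.25^1.673 = 5.026 × 0.9117 / 1.453 = 3.155 d⁻¹.
k_a(17.9) = 3.155 × 1.024^(17.9−20) = 3.155 × 0.9514 = 3.001 d⁻¹.

k_a ≈ 3.00 d⁻¹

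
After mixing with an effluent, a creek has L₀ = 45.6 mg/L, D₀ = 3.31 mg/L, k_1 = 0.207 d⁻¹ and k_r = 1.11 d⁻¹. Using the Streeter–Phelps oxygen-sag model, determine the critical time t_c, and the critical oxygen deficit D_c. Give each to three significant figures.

At the critical point dD/dt = 0, so k_1 L₀ e^(−k_1 t) = k_r D. Substituting D(t) from the Streeter–Phelps equation and solving for t gives
t_c = ln[(k_r/k_1)(1 − D₀(k_r−k_1)/(k_1 L₀))] / (k_r−k_1).
Here k_r−k_1 = 0.9030 d⁻¹ and 1 − D₀(k_r−k_1)/(k_1 L₀) = 1 − 3.31×0.9030/(0.207×45.6) = 0.6833, so
t_c = ln(5.362 × 0.6833) / 0.9030 = 1.299 / 0.9030 = 1.438 d.
L(t_c) = L₀ e^(−k_1 t_c) = 45.6 × 0.7425 = 33.86 mg/L, and at the critical point k_r D_c = k_1 L, so D_c = (0.207/1.11) × 33.86 = 6.314 mg/L.

t_c ≈ 1.44 d; D_c ≈ 6.31 mg/L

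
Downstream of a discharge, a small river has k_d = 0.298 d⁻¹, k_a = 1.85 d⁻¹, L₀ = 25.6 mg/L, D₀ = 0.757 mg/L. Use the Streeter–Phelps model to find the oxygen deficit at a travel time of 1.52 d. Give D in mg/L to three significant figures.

k_d L₀/(k_a−k_d) = 0.298×25.6/(1.85−0.298) = 7.629/1.552 = 4.915 mg/L.
e^(−k_d t) = e^(−0.298×1.520) = 0.6357; e^(−k_a t) = e^(−1.85×1.520) = 0.06008.
D = 4.915 × (0.6357 − 0.06008) + 0.757 × 0.06008 = 2.830 + 0.04548 = 2.875 mg/L.

D ≈ 2.88 mg/L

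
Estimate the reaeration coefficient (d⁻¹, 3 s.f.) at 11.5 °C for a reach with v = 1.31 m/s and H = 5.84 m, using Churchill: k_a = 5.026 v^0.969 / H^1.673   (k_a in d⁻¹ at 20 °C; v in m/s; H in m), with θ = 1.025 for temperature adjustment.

k_a ≈ 0.276 d⁻¹

k_a(20) = 5.026 × 1.31^0.969 / 5.84^1.673 = 5.026 × 1.299 / 19.15 = 0.3409 d⁻¹.
k_a(11.5) = 0.3409 × 1.025^(11.5−20) = 0.3409 × 0.8107 = 0.2764 d⁻¹.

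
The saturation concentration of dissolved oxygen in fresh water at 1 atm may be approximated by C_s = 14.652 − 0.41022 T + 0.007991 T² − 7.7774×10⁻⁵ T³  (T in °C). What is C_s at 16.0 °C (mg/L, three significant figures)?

C_s = 14.652 − 0.41022×16.0 + 0.007991×16.0² − 7.7774×10⁻⁵×16.0³ = 9.816 mg/L.

C_s ≈ 9.82 mg/L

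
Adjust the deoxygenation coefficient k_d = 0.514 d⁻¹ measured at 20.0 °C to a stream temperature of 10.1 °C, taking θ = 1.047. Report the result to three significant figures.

k_d(T₂) = k_d(T₁) · θ^(T₂−T₁) = 0.514 × 1.047^(10.1−20.0)
= 0.514 × 1.047^-9.90 = 0.514 × 0.6346 = 0.3262 d⁻¹.

k_d ≈ 0.326 d⁻¹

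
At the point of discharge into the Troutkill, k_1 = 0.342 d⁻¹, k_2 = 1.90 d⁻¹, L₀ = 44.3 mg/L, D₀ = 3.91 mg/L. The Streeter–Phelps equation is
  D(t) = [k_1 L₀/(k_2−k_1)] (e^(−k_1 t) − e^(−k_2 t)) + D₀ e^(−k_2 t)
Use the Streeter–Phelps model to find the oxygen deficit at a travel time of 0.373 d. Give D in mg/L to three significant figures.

D ≈ 5.70 mg/L

k_1 L₀/(k_2−k_1) = 0.342×44.3/(1.90−0.342) = 15.15/1.558 = 9.724 mg/L.
e^(−k_1 t) = e^(−0.342×0.3730) = 0.8802; e^(−k_2 t) = e^(−1.90×0.3730) = 0.4923.
D = 9.724 × (0.8802 − 0.4923) + 3.91 × 0.4923 = 3.773 + 1.925 = 5.697 mg/L.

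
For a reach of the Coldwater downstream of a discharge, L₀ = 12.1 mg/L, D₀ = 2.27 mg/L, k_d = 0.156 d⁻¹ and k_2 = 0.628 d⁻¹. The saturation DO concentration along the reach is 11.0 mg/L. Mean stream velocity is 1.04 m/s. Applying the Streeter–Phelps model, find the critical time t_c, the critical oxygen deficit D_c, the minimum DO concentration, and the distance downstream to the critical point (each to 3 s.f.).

At the critical point dD/dt = 0, so k_d L₀ e^(−k_d t) = k_2 D. Substituting D(t) from the Streeter–Phelps equation and solving for t gives
t_c = ln[(k_2/k_d)(1 − D₀(k_2−k_d)/(k_d L₀))] / (k_2−k_d).
Here k_2−k_d = 0.4720 d⁻¹ and 1 − D₀(k_2−k_d)/(k_d L₀) = 1 − 2.27×0.4720/(0.156×12.1) = 0.4324, so
t_c = ln(4.026 × 0.4324) / 0.4720 = 0.5542 / 0.4720 = 1.174 d.
D_c = (k_d/k_2) L₀ e^(−k_d t_c) = (0.156/0.628) × 12.1 × e^(−0.156×1.174) = 0.2484 × 12.1 × 0.8326 = 2.503 mg/L.
Minimum DO = C_s − D_c = 11.0 − 2.503 = 8.497 mg/L.
x_c = v t_c = 1.04 m/s × 1.174 d × 86400 s/d = 105500 m ≈ 106 km.

t_c ≈ 1.17 d; D_c ≈ 2.50 mg/L; min DO ≈ 8.50 mg/L; x_c ≈ 106 km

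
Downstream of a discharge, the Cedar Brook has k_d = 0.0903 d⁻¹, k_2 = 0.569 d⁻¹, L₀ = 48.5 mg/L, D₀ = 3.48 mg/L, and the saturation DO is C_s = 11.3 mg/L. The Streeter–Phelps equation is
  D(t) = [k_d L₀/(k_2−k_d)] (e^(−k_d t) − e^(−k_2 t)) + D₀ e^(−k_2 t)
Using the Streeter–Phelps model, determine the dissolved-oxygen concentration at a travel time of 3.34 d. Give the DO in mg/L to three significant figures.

DO ≈ 5.38 mg/L

k_d L₀/(k_2−k_d) = 0.0903×48.5/(0.569−0.0903) = 4.380/0.4787 = 9.149 mg/L.
e^(−k_d t) = e^(−0.0903×3.340) = 0.7396; e^(−k_2 t) = e^(−0.569×3.340) = 0.1495.
D = 9.149 × (0.7396 − 0.1495) + 3.48 × 0.1495 = 5.399 + 0.5203 = 5.919 mg/L.
DO = C_s − D = 11.3 − 5.919 = 5.381 mg/L.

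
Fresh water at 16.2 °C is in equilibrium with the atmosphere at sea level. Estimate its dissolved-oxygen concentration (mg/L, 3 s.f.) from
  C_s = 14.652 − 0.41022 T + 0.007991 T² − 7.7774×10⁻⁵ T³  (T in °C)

C_s ≈ 9.77 mg/L

C_s = 14.652 − 0.41022×16.2 + 0.007991×16.2² − 7.7774×10⁻⁵×16.2³ = 9.773 mg/L.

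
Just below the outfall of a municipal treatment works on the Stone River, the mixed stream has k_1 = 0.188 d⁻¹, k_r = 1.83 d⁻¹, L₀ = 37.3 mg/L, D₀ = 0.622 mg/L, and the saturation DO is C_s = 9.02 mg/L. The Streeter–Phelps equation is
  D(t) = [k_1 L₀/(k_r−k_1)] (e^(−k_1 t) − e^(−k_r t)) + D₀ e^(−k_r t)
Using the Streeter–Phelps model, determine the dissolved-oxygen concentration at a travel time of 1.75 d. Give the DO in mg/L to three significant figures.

k_1 L₀/(k_r−k_1) = 0.188×37.3/(1.83−0.188) = 7.012/1.642 = 4.271 mg/L.
e^(−k_1 t) = e^(−0.188×1.750) = 0.7196; e^(−k_r t) = e^(−1.83×1.750) = 0.04066.
D = 4.271 × (0.7196 − 0.04066) + 0.622 × 0.04066 = 2.900 + 0.02529 = 2.925 mg/L.
DO = C_s − D = 9.02 − 2.925 = 6.095 mg/L.

DO ≈ 6.10 mg/L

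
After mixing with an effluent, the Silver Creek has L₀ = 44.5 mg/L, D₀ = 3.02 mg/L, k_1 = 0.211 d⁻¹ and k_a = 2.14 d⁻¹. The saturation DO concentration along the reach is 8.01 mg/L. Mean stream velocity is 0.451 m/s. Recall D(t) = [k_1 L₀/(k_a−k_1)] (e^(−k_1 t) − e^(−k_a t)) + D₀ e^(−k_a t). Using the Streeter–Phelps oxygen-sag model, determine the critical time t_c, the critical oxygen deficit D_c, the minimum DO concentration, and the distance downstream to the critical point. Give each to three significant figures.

t_c = [1/(k_a−k_1)] ln[(k_a/k_1)(1 − D₀(k_a−k_1)/(k_1 L₀))]
= [1/(2.14−0.211)] ln[(2.14/0.211)(1 − 3.02×1.929/(0.211×44.5))]
= (1/1.929) ln[10.14 × 0.3796] = 0.5184 × ln(3.850) = 0.5184 × 1.348 = 0.6988 d.
L(t_c) = L₀ e^(−k_1 t_c) = 44.5 × 0.8629 = 38.40 mg/L, and at the critical point k_a D_c = k_1 L, so D_c = (0.211/2.14) × 38.40 = 3.786 mg/L.
Minimum DO = C_s − D_c = 8.01 − 3.786 = 4.224 mg/L.
x_c = v t_c = 0.451 m/s × 0.6988 d × 86400 s/d = 27230 m ≈ 27.2 km.

t_c ≈ 0.699 d; D_c ≈ 3.79 mg/L; min DO ≈ 4.22 mg/L; x_c ≈ 27.2 km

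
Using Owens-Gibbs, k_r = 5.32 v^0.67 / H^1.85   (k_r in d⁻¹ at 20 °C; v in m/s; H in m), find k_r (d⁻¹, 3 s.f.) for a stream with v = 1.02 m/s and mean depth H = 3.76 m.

k_r ≈ 0.465 d⁻¹

k_r = 5.32 × 1.02^0.67 / 3.76^1.85 = 5.32 × 1.013 / 11.59 = 0.4651 d⁻¹.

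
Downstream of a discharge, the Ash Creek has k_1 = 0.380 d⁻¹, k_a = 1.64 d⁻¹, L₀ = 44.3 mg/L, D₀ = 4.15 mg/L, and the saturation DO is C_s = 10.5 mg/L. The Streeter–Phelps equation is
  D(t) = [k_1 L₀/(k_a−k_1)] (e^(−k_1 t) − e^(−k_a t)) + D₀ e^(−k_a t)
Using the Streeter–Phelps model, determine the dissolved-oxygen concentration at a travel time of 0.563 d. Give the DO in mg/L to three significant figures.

k_1 L₀/(k_a−k_1) = 0.380×44.3/(1.64−0.380) = 16.83/1.260 = 13.36 mg/L.
e^(−k_1 t) = e^(−0.380×0.5630) = 0.8074; e^(−k_a t) = e^(−1.64×0.5630) = 0.3972.
D = 13.36 × (0.8074 − 0.3972) + 4.15 × 0.3972 = 5.480 + 1.648 = 7.129 mg/L.
DO = C_s − D = 10.5 − 7.129 = 3.371 mg/L.

DO ≈ 3.37 mg/L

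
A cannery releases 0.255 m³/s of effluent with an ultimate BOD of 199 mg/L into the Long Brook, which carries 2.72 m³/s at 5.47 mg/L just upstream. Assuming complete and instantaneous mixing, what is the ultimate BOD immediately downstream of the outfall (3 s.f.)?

Flow-weighted mixing: C = (Q_r C_r + Q_w C_w)/(Q_r + Q_w)
= (2.72×5.47 + 0.255×199)/(2.72 + 0.255) = 65.62/2.975 = 22.06 mg/L.

22.1 mg/L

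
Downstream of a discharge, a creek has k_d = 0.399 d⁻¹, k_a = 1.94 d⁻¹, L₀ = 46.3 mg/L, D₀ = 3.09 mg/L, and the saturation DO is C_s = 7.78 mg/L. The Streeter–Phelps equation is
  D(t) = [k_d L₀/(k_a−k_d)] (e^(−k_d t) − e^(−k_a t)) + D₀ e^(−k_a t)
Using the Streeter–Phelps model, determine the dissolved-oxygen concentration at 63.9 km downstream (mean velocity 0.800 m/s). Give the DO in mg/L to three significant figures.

Travel time t = x/v = 63.9 km / (0.800 m/s) = 63900 m / 0.800 m/s = 79880 s = 0.9245 d.
k_d L₀/(k_a−k_d) = 0.399×46.3/(1.94−0.399) = 18.47/1.541 = 11.99 mg/L.
e^(−k_d t) = e^(−0.399×0.9245) = 0.6915; e^(−k_a t) = e^(−1.94×0.9245) = 0.1664.
D = 11.99 × (0.6915 − 0.1664) + 3.09 × 0.1664 = 6.295 + 0.5141 = 6.810 mg/L.
DO = C_s − D = 7.78 − 6.810 = 0.9705 mg/L.

DO ≈ 0.970 mg/L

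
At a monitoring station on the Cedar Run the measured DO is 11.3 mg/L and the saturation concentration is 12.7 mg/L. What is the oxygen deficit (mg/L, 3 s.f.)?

D ≈ 1.40 mg/L

D = C_s − C = 12.7 − 11.3 = 1.40 mg/L.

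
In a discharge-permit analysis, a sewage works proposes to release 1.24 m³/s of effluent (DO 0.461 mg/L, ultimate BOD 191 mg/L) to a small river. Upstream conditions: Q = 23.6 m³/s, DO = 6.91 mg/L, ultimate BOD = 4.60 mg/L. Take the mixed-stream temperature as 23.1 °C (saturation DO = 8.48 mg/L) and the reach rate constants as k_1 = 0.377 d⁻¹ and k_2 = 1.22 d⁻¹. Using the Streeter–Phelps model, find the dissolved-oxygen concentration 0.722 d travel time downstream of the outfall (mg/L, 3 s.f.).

Mixed DO = (23.6×6.91 + 1.24×0.461)/(23.6+1.24) = 163.6/24.84 = 6.588 mg/L.
Mixed L₀ = (23.6×4.60 + 1.24×191)/(24.84) = 345.4/24.84 = 13.90 mg/L.
Initial deficit D₀ = C_s − DO₀ = 8.48 − 6.588 = 1.892 mg/L.
D(0.722) = [0.377×13.90/(1.22−0.377)](e^(−0.377×0.722) − e^(−1.22×0.722)) + 1.892 e^(−1.22×0.722)
= 6.218 × (0.7617 − 0.4144) + 1.892 × 0.4144 = 2.944 mg/L.
DO = 8.48 − 2.944 = 5.536 mg/L.

DO ≈ 5.54 mg/L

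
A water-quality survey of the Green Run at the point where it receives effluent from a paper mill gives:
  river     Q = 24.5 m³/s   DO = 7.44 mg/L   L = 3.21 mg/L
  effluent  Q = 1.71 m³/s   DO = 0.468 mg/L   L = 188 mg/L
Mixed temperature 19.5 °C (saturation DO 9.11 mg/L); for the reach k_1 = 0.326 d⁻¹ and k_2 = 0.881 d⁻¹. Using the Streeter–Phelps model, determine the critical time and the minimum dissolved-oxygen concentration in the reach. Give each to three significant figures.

t_c ≈ 1.30 d; minimum DO ≈ 5.42 mg/L

Mixed DO = (24.5×7.44 + 1.71×0.468)/(24.5+1.71) = 183.1/26.21 = 6.985 mg/L.
Mixed L₀ = (24.5×3.21 + 1.71×188)/(26.21) = 400.1/26.21 = 15.27 mg/L.
Initial deficit D₀ = C_s − DO₀ = 9.11 − 6.985 = 2.125 mg/L.
t_c = (1/0.5550) ln[(0.881/0.326)(1 − 2.125×0.5550/(0.326×15.27))] = 1.802 × ln(2.062) = 1.304 d.
D_c = (0.326/0.881) × 15.27 × e^(−0.326×1.304) = 0.3700 × 15.27 × 0.6537 = 3.693 mg/L.
Minimum DO = 9.11 − 3.693 = 5.417 mg/L.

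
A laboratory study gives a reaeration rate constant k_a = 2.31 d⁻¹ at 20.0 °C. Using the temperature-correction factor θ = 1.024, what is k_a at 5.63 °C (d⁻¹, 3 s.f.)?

k_a ≈ 1.64 d⁻¹

k_a(T₂) = k_a(T₁) · θ^(T₂−T₁) = 2.31 × 1.024^(5.63−20.0)
= 2.31 × 1.024^-14.4 = 2.31 × 0.7112 = 1.643 d⁻¹.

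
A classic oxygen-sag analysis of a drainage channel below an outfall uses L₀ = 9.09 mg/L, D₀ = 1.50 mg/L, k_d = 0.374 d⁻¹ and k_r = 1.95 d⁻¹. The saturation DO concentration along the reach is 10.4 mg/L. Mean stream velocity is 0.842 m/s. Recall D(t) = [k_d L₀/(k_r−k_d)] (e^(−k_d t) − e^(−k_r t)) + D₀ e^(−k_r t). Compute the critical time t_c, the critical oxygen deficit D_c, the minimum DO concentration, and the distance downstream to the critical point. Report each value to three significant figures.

t_c ≈ 0.294 d; D_c ≈ 1.56 mg/L; min DO ≈ 8.84 mg/L; x_c ≈ 21.4 km

t_c = [1/(k_r−k_d)] ln[(k_r/k_d)(1 − D₀(k_r−k_d)/(k_d L₀))]
= [1/(1.95−0.374)] ln[(1.95/0.374)(1 − 1.50×1.576/(0.374×9.09))]
= (1/1.576) ln[5.214 × 0.3046] = 0.6345 × ln(1.588) = 0.6345 × 0.4627 = 0.2936 d.
L(t_c) = L₀ e^(−k_d t_c) = 9.09 × 0.8960 = 8.145 mg/L, and at the critical point k_r D_c = k_d L, so D_c = (0.374/1.95) × 8.145 = 1.562 mg/L.
Minimum DO = C_s − D_c = 10.4 − 1.562 = 8.838 mg/L.
x_c = v t_c = 0.842 m/s × 0.2936 d × 86400 s/d = 21360 m ≈ 21.4 km.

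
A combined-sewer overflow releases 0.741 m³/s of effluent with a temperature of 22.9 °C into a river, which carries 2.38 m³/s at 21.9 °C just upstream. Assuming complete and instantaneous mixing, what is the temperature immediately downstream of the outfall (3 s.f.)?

22.1 °C

Flow-weighted mixing: C = (Q_r C_r + Q_w C_w)/(Q_r + Q_w)
= (2.38×21.9 + 0.741×22.9)/(2.38 + 0.741) = 69.09/3.121 = 22.14 °C.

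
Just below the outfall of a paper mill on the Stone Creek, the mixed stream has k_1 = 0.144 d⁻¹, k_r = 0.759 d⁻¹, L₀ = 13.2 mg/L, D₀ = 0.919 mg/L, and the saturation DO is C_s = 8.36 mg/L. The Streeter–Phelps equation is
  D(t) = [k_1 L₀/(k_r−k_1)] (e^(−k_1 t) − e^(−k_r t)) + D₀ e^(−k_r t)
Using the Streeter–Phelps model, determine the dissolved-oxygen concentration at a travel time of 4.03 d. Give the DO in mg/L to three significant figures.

k_1 L₀/(k_r−k_1) = 0.144×13.2/(0.759−0.144) = 1.901/0.6150 = 3.091 mg/L.
e^(−k_1 t) = e^(−0.144×4.030) = 0.5597; e^(−k_r t) = e^(−0.759×4.030) = 0.04695.
D = 3.091 × (0.5597 − 0.04695) + 0.919 × 0.04695 = 1.585 + 0.04314 = 1.628 mg/L.
DO = C_s − D = 8.36 − 1.628 = 6.732 mg/L.

DO ≈ 6.73 mg/L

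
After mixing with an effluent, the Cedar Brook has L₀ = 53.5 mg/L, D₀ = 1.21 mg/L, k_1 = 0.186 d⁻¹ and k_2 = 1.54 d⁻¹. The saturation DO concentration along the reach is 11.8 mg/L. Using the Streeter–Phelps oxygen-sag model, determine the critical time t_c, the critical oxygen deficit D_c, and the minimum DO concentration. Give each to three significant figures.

t_c ≈ 1.43 d; D_c ≈ 4.95 mg/L; min DO ≈ 6.85 mg/L

t_c = [1/(k_2−k_1)] ln[(k_2/k_1)(1 − D₀(k_2−k_1)/(k_1 L₀))]
= [1/(1.54−0.186)] ln[(1.54/0.186)(1 − 1.21×1.354/(0.186×53.5))]
= (1/1.354) ln[8.280 × 0.8354] = 0.7386 × ln(6.916) = 0.7386 × 1.934 = 1.428 d.
L(t_c) = L₀ e^(−k_1 t_c) = 53.5 × 0.7667 = 41.02 mg/L, and at the critical point k_2 D_c = k_1 L, so D_c = (0.186/1.54) × 41.02 = 4.954 mg/L.
Minimum DO = C_s − D_c = 11.8 − 4.954 = 6.846 mg/L.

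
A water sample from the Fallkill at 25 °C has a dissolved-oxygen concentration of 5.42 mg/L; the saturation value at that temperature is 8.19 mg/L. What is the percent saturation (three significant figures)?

66.2 % saturation

% saturation = C/C_s × 100 = 5.42/8.19 × 100 = 66.2 %.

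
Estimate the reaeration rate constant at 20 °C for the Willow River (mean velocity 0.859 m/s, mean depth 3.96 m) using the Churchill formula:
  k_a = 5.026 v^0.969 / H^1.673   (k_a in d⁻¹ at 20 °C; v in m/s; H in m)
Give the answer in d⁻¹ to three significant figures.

k_a ≈ 0.434 d⁻¹

k_a = 5.026 × 0.859^0.969 / 3.96^1.673 = 5.026 × 0.8631 / 9.999 = 0.4338 d⁻¹.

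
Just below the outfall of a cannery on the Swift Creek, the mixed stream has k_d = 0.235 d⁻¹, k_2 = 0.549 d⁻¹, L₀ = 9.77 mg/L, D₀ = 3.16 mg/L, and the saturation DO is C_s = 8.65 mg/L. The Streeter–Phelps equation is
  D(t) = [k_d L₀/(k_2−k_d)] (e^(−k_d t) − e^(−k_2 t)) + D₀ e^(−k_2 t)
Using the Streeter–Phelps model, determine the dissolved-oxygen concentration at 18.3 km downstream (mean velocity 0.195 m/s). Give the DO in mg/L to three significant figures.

Travel time t = x/v = 18.3 km / (0.195 m/s) = 18300 m / 0.195 m/s = 93850 s = 1.086 d.
k_d L₀/(k_2−k_d) = 0.235×9.77/(0.549−0.235) = 2.296/0.3140 = 7.312 mg/L.
e^(−k_d t) = e^(−0.235×1.086) = 0.7747; e^(−k_2 t) = e^(−0.549×1.086) = 0.5508.
D = 7.312 × (0.7747 − 0.5508) + 3.16 × 0.5508 = 1.637 + 1.741 = 3.378 mg/L.
DO = C_s − D = 8.65 − 3.378 = 5.272 mg/L.

DO ≈ 5.27 mg/L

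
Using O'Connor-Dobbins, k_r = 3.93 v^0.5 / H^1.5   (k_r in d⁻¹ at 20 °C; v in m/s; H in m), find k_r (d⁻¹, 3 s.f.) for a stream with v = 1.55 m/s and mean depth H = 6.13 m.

k_r ≈ 0.322 d⁻¹

k_r = 3.93 × 1.55^0.5 / 6.13^1.5 = 3.93 × 1.245 / 15.18 = 0.3224 d⁻¹.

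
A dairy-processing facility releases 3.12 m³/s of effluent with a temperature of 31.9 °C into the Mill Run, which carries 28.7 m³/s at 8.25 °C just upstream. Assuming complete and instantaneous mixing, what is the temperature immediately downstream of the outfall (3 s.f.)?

10.6 °C

Flow-weighted mixing: C = (Q_r C_r + Q_w C_w)/(Q_r + Q_w)
= (28.7×8.25 + 3.12×31.9)/(28.7 + 3.12) = 336.3/31.82 = 10.57 °C.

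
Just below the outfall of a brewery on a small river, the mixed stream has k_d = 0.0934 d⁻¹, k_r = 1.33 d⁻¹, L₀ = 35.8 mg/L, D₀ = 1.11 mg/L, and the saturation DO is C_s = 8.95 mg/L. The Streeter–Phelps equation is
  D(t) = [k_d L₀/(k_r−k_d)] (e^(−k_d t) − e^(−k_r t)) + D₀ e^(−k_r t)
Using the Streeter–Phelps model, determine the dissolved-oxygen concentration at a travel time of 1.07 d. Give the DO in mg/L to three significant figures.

k_d L₀/(k_r−k_d) = 0.0934×35.8/(1.33−0.0934) = 3.344/1.237 = 2.704 mg/L.
e^(−k_d t) = e^(−0.0934×1.070) = 0.9049; e^(−k_r t) = e^(−1.33×1.070) = 0.2410.
D = 2.704 × (0.9049 − 0.2410) + 1.11 × 0.2410 = 1.795 + 0.2675 = 2.063 mg/L.
DO = C_s − D = 8.95 − 2.063 = 6.887 mg/L.

DO ≈ 6.89 mg/L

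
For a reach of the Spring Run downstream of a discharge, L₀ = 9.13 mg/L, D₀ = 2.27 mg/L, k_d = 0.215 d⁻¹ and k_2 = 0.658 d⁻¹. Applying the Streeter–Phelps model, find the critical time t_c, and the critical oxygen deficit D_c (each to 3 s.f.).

t_c = [1/(k_2−k_d)] ln[(k_2/k_d)(1 − D₀(k_2−k_d)/(k_d L₀))]
= [1/(0.658−0.215)] ln[(0.658/0.215)(1 − 2.27×0.4430/(0.215×9.13))]
= (1/0.4430) ln[3.060 × 0.4877] = 2.257 × ln(1.493) = 2.257 × 0.4005 = 0.9041 d.
D_c = (k_d/k_2) L₀ e^(−k_d t_c) = (0.215/0.658) × 9.13 × e^(−0.215×0.9041) = 0.3267 × 9.13 × 0.8233 = 2.456 mg/L.

t_c ≈ 0.904 d; D_c ≈ 2.46 mg/L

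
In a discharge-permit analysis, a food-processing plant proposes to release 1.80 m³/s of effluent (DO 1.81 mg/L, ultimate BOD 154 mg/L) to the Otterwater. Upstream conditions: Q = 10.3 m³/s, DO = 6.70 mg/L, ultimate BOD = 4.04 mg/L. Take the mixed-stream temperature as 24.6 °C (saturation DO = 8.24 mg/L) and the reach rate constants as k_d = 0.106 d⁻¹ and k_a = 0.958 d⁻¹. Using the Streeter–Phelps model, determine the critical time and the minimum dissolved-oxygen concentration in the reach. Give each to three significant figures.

t_c ≈ 1.20 d; minimum DO ≈ 5.67 mg/L

Mixed DO = (10.3×6.70 + 1.80×1.81)/(10.3+1.80) = 72.27/12.10 = 5.973 mg/L.
Mixed L₀ = (10.3×4.04 + 1.80×154)/(12.10) = 318.8/12.10 = 26.35 mg/L.
Initial deficit D₀ = C_s − DO₀ = 8.24 − 5.973 = 2.267 mg/L.
t_c = (1/0.8520) ln[(0.958/0.106)(1 − 2.267×0.8520/(0.106×26.35))] = 1.174 × ln(2.786) = 1.203 d.
D_c = (0.106/0.958) × 26.35 × e^(−0.106×1.203) = 0.1106 × 26.35 × 0.8803 = 2.566 mg/L.
Minimum DO = 8.24 − 2.566 = 5.674 mg/L.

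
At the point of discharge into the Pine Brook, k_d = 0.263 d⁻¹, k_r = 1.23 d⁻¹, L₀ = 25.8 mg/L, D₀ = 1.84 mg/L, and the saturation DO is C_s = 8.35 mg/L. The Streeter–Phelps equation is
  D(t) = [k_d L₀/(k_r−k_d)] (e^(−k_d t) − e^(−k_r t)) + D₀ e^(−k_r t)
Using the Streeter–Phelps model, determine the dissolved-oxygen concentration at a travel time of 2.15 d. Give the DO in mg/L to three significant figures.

k_d L₀/(k_r−k_d) = 0.263×25.8/(1.23−0.263) = 6.785/0.9670 = 7.017 mg/L.
e^(−k_d t) = e^(−0.263×2.150) = 0.5681; e^(−k_r t) = e^(−1.23×2.150) = 0.07104.
D = 7.017 × (0.5681 − 0.07104) + 1.84 × 0.07104 = 3.488 + 0.1307 = 3.619 mg/L.
DO = C_s − D = 8.35 − 3.619 = 4.731 mg/L.

DO ≈ 4.73 mg/L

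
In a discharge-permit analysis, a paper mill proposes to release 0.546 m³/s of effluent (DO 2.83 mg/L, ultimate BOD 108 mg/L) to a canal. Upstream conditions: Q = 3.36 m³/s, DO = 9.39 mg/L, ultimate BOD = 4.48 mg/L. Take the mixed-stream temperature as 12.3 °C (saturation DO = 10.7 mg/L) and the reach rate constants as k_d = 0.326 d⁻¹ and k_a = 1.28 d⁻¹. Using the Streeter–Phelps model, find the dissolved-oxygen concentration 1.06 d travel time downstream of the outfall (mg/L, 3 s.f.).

DO ≈ 7.21 mg/L

Mixed DO = (3.36×9.39 + 0.546×2.83)/(3.36+0.546) = 33.10/3.906 = 8.473 mg/L.
Mixed L₀ = (3.36×4.48 + 0.546×108)/(3.906) = 74.02/3.906 = 18.95 mg/L.
Initial deficit D₀ = C_s − DO₀ = 10.7 − 8.473 = 2.227 mg/L.
D(1.06) = [0.326×18.95/(1.28−0.326)](e^(−0.326×1.06) − e^(−1.28×1.06)) + 2.227 e^(−1.28×1.06)
= 6.476 × (0.7078 − 0.2575) + 2.227 × 0.2575 = 3.490 mg/L.
DO = 10.7 − 3.490 = 7.210 mg/L.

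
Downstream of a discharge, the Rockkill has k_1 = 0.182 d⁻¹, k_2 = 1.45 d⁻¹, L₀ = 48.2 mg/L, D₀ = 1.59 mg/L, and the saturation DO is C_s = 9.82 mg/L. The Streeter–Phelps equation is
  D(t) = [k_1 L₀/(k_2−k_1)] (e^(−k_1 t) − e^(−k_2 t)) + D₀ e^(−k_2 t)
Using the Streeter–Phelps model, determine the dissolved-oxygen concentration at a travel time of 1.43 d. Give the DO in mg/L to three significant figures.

DO ≈ 5.16 mg/L

k_1 L₀/(k_2−k_1) = 0.182×48.2/(1.45−0.182) = 8.772/1.268 = 6.918 mg/L.
e^(−k_1 t) = e^(−0.182×1.430) = 0.7709; e^(−k_2 t) = e^(−1.45×1.430) = 0.1257.
D = 6.918 × (0.7709 − 0.1257) + 1.59 × 0.1257 = 4.463 + 0.1999 = 4.663 mg/L.
DO = C_s − D = 9.82 − 4.663 = 5.157 mg/L.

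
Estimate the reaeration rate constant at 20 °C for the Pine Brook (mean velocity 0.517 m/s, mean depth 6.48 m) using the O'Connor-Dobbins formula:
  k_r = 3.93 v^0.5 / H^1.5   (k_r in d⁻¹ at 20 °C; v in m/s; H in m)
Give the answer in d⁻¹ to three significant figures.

k_r = 3.93 × 0.517^0.5 / 6.48^1.5 = 3.93 × 0.7190 / 16.50 = 0.1713 d⁻¹.

k_r ≈ 0.171 d⁻¹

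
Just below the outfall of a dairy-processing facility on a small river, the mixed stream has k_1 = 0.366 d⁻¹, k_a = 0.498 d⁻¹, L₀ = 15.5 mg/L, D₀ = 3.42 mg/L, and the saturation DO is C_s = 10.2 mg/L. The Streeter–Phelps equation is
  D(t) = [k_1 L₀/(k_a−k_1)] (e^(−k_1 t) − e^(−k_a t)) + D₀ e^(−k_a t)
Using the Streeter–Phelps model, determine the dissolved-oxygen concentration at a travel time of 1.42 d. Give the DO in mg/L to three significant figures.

k_1 L₀/(k_a−k_1) = 0.366×15.5/(0.498−0.366) = 5.673/0.1320 = 42.98 mg/L.
e^(−k_1 t) = e^(−0.366×1.420) = 0.5947; e^(−k_a t) = e^(−0.498×1.420) = 0.4930.
D = 42.98 × (0.5947 − 0.4930) + 3.42 × 0.4930 = 4.368 + 1.686 = 6.055 mg/L.
DO = C_s − D = 10.2 − 6.055 = 4.145 mg/L.

DO ≈ 4.15 mg/L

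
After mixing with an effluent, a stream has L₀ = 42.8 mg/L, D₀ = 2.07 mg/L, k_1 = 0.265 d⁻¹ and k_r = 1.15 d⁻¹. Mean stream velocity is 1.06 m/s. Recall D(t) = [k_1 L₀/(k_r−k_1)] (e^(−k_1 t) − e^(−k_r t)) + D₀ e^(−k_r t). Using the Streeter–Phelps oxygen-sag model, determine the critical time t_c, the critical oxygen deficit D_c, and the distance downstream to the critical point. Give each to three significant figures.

t_c ≈ 1.46 d; D_c ≈ 6.70 mg/L; x_c ≈ 134 km

At the critical point dD/dt = 0, so k_1 L₀ e^(−k_1 t) = k_r D. Substituting D(t) from the Streeter–Phelps equation and solving for t gives
t_c = ln[(k_r/k_1)(1 − D₀(k_r−k_1)/(k_1 L₀))] / (k_r−k_1).
Here k_r−k_1 = 0.8850 d⁻¹ and 1 − D₀(k_r−k_1)/(k_1 L₀) = 1 − 2.07×0.8850/(0.265×42.8) = 0.8385, so
t_c = ln(4.340 × 0.8385) / 0.8850 = 1.292 / 0.8850 = 1.459 d.
L(t_c) = L₀ e^(−k_1 t_c) = 42.8 × 0.6793 = 29.07 mg/L, and at the critical point k_r D_c = k_1 L, so D_c = (0.265/1.15) × 29.07 = 6.699 mg/L.
x_c = v t_c = 1.06 m/s × 1.459 d × 86400 s/d = 133700 m ≈ 134 km.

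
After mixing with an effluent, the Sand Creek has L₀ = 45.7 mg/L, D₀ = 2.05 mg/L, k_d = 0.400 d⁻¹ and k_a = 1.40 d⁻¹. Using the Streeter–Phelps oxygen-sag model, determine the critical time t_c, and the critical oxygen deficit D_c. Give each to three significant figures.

At the critical point dD/dt = 0, so k_d L₀ e^(−k_d t) = k_a D. Substituting D(t) from the Streeter–Phelps equation and solving for t gives
t_c = ln[(k_a/k_d)(1 − D₀(k_a−k_d)/(k_d L₀))] / (k_a−k_d).
Here k_a−k_d = 1.000 d⁻¹ and 1 − D₀(k_a−k_d)/(k_d L₀) = 1 − 2.05×1.000/(0.400×45.7) = 0.8879, so
t_c = ln(3.500 × 0.8879) / 1.000 = 1.134 / 1.000 = 1.134 d.
D_c = (k_d/k_a) L₀ e^(−k_d t_c) = (0.400/1.40) × 45.7 × e^(−0.400×1.134) = 0.2857 × 45.7 × 0.6354 = 8.296 mg/L.

t_c ≈ 1.13 d; D_c ≈ 8.30 mg/L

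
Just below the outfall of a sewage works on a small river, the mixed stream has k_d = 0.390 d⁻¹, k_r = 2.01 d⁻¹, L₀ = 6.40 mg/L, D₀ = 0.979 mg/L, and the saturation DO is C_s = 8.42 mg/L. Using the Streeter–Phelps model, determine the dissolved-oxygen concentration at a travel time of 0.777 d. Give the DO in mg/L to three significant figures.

DO ≈ 7.40 mg/L

k_d L₀/(k_r−k_d) = 0.390×6.40/(2.01−0.390) = 2.496/1.620 = 1.541 mg/L.
e^(−k_d t) = e^(−0.390×0.7770) = 0.7386; e^(−k_r t) = e^(−2.01×0.7770) = 0.2098.
D = 1.541 × (0.7386 − 0.2098) + 0.979 × 0.2098 = 0.8148 + 0.2054 = 1.020 mg/L.
DO = C_s − D = 8.42 − 1.020 = 7.400 mg/L.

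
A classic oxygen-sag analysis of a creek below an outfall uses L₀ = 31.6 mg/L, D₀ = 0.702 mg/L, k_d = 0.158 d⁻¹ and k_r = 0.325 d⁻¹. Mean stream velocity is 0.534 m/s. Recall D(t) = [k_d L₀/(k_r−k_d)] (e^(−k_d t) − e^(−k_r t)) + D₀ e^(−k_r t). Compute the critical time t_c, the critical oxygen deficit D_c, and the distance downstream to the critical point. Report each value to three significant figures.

t_c ≈ 4.18 d; D_c ≈ 7.94 mg/L; x_c ≈ 193 km

At the critical point dD/dt = 0, so k_d L₀ e^(−k_d t) = k_r D. Substituting D(t) from the Streeter–Phelps equation and solving for t gives
t_c = ln[(k_r/k_d)(1 − D₀(k_r−k_d)/(k_d L₀))] / (k_r−k_d).
Here k_r−k_d = 0.1670 d⁻¹ and 1 − D₀(k_r−k_d)/(k_d L₀) = 1 − 0.702×0.1670/(0.158×31.6) = 0.9765, so
t_c = ln(2.057 × 0.9765) / 0.1670 = 0.6975 / 0.1670 = 4.176 d.
D_c = (k_d/k_r) L₀ e^(−k_d t_c) = (0.158/0.325) × 31.6 × e^(−0.158×4.176) = 0.4862 × 31.6 × 0.5169 = 7.941 mg/L.
x_c = v t_c = 0.534 m/s × 4.176 d × 86400 s/d = 192700 m ≈ 193 km.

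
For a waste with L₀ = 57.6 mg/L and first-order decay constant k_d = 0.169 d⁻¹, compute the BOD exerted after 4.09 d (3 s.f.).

y ≈ 28.7 mg/L

y_t = L₀(1 − e^(−k_d t)) = 57.6 × (1 − e^(−0.169×4.09))
= 57.6 × (1 − 0.5010) = 57.6 × 0.4990 = 28.74 mg/L.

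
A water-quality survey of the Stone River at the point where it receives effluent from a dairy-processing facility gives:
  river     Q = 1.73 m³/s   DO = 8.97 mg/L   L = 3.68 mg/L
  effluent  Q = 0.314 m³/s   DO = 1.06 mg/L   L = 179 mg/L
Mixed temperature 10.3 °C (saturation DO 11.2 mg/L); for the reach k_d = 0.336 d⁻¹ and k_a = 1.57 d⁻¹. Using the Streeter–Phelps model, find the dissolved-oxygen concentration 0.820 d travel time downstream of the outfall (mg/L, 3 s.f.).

DO ≈ 6.22 mg/L

Mixed DO = (1.73×8.97 + 0.314×1.06)/(1.73+0.314) = 15.85/2.044 = 7.755 mg/L.
Mixed L₀ = (1.73×3.68 + 0.314×179)/(2.044) = 62.57/2.044 = 30.61 mg/L.
Initial deficit D₀ = C_s − DO₀ = 11.2 − 7.755 = 3.445 mg/L.
D(0.820) = [0.336×30.61/(1.57−0.336)](e^(−0.336×0.820) − e^(−1.57×0.820)) + 3.445 e^(−1.57×0.820)
= 8.335 × (0.7592 − 0.2760) + 3.445 × 0.2760 = 4.978 mg/L.
DO = 11.2 − 4.978 = 6.222 mg/L.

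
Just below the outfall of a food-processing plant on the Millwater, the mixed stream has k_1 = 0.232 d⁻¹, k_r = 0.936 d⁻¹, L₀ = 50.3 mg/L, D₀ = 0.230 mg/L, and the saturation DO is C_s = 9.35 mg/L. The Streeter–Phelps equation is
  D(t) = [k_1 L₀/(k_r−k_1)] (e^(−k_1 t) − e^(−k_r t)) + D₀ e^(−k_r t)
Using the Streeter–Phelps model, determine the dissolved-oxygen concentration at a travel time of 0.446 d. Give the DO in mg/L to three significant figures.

k_1 L₀/(k_r−k_1) = 0.232×50.3/(0.936−0.232) = 11.67/0.7040 = 16.58 mg/L.
e^(−k_1 t) = e^(−0.232×0.4460) = 0.9017; e^(−k_r t) = e^(−0.936×0.4460) = 0.6587.
D = 16.58 × (0.9017 − 0.6587) + 0.230 × 0.6587 = 4.028 + 0.1515 = 4.179 mg/L.
DO = C_s − D = 9.35 − 4.179 = 5.171 mg/L.

DO ≈ 5.17 mg/L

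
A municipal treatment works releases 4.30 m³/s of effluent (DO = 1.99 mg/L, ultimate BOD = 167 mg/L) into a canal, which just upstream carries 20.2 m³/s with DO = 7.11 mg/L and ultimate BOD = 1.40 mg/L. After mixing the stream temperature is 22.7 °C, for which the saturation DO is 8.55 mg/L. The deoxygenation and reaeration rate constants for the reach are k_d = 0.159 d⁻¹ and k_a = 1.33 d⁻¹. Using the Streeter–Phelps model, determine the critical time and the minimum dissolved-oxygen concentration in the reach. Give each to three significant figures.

t_c ≈ 1.10 d; minimum DO ≈ 5.49 mg/L

Mixed DO = (20.2×7.11 + 4.30×1.99)/(20.2+4.30) = 152.2/24.50 = 6.211 mg/L.
Mixed L₀ = (20.2×1.40 + 4.30×167)/(24.50) = 746.4/24.50 = 30.46 mg/L.
Initial deficit D₀ = C_s − DO₀ = 8.55 − 6.211 = 2.339 mg/L.
t_c = (1/1.171) ln[(1.33/0.159)(1 − 2.339×1.171/(0.159×30.46))] = 0.8540 × ln(3.636) = 1.102 d.
D_c = (0.159/1.33) × 30.46 × e^(−0.159×1.102) = 0.1195 × 30.46 × 0.8392 = 3.056 mg/L.
Minimum DO = 8.55 − 3.056 = 5.494 mg/L.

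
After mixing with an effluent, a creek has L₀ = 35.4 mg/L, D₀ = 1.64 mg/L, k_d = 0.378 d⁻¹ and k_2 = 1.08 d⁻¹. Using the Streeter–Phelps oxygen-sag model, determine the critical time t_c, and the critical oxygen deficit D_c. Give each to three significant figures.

t_c ≈ 1.37 d; D_c ≈ 7.39 mg/L

At the critical point dD/dt = 0, so k_d L₀ e^(−k_d t) = k_2 D. Substituting D(t) from the Streeter–Phelps equation and solving for t gives
t_c = ln[(k_2/k_d)(1 − D₀(k_2−k_d)/(k_d L₀))] / (k_2−k_d).
Here k_2−k_d = 0.7020 d⁻¹ and 1 − D₀(k_2−k_d)/(k_d L₀) = 1 − 1.64×0.7020/(0.378×35.4) = 0.9140, so
t_c = ln(2.857 × 0.9140) / 0.7020 = 0.9599 / 0.7020 = 1.367 d.
D_c = (k_d/k_2) L₀ e^(−k_d t_c) = (0.378/1.08) × 35.4 × e^(−0.378×1.367) = 0.3500 × 35.4 × 0.5964 = 7.389 mg/L.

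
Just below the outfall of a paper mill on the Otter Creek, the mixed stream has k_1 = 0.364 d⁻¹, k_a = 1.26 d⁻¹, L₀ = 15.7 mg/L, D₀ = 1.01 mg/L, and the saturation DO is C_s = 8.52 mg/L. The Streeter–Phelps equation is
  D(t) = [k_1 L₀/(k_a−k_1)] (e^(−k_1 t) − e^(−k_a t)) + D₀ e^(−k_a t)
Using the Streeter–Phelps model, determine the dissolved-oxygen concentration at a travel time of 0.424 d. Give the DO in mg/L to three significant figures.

DO ≈ 6.20 mg/L

k_1 L₀/(k_a−k_1) = 0.364×15.7/(1.26−0.364) = 5.715/0.8960 = 6.378 mg/L.
e^(−k_1 t) = e^(−0.364×0.4240) = 0.8570; e^(−k_a t) = e^(−1.26×0.4240) = 0.5861.
D = 6.378 × (0.8570 − 0.5861) + 1.01 × 0.5861 = 1.728 + 0.5920 = 2.320 mg/L.
DO = C_s − D = 8.52 − 2.320 = 6.200 mg/L.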